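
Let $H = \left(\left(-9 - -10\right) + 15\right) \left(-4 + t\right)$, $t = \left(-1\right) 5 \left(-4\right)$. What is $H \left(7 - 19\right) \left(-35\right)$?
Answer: $107520$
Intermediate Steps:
$t = 20$ ($t = \left(-5\right) \left(-4\right) = 20$)
$H = 256$ ($H = \left(\left(-9 - -10\right) + 15\right) \left(-4 + 20\right) = \left(\left(-9 + 10\right) + 15\right) 16 = \left(1 + 15\right) 16 = 16 \cdot 16 = 256$)
$H \left(7 - 19\right) \left(-35\right) = 256 \left(7 - 19\right) \left(-35\right) = 256 \left(-12\right) \left(-35\right) = \left(-3072\right) \left(-35\right) = 107520$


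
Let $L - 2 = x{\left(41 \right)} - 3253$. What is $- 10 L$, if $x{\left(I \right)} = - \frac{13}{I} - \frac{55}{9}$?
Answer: $\frac{12019910}{369} \approx 32574.0$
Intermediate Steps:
$x{\left(I \right)} = - \frac{55}{9} - \frac{13}{I}$ ($x{\left(I \right)} = - \frac{13}{I} - \frac{55}{9} = - \frac{55}{9} - \frac{13}{I}$)
$L = - \frac{1201991}{369}$ ($L = 2 - \left(\frac{29332}{9} + \frac{13}{41}\right) = 2 - \frac{1202729}{369} = - \frac{1201991}{369} \approx -3257.4$)
$- 10 L = \left(-10\right) \left(- \frac{1201991}{369}\right) = \frac{12019910}{369}$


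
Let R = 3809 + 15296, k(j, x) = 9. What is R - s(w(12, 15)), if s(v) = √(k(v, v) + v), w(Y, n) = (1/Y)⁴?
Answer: 19105 - 5*√7465/144 ≈ 19102.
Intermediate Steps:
w(Y, n) = Y⁻⁴
s(v) = √(9 + v)
R = 19105
R - s(w(12, 15)) = 19105 - √(9 + 12⁻⁴) = 19105 - √(9 + 1/20736) = 19105 - √(186625/20736) = 19105 - 5*√7465/144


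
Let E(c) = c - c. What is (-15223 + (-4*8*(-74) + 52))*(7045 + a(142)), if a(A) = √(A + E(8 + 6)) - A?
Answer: -88379109 - 12803*√142 ≈ -8.8532e+7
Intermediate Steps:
E(c) = 0
a(A) = √A - A (a(A) = √(A + 0) - A = √A - A)
(-15223 + (-4*8*(-74) + 52))*(7045 + a(142)) = (-15223 + (-4*8*(-74) + 52))*(7045 + (√142 - 1*142)) = (-15223 + (-32*(-74) + 52))*(7045 + (√142 - 142)) = (-15223 + (2368 + 52))*(7045 + (-142 + √142)) = (-15223 + 2420)*(6903 + √142) = -12803*(6903 + √142) = -88379109 - 12803*√142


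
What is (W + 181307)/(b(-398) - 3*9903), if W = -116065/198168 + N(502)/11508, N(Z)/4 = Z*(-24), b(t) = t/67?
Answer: -2308501037010187/378357021723912 ≈ -6.1014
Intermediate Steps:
b(t) = t/67 (b(t) = t*(1/67) = t/67)
N(Z) = -96*Z (N(Z) = 4*(Z*(-24)) = 4*(-24*Z) = -96*Z)
W = -907149023/190043112 (W = -116065/198168 - 96*502/11508 = -116065*1/198168 - 48192*1/11508 = -116065/198168 - 4016/959 = -907149023/190043112 ≈ -4.7734)
(W + 181307)/(b(-398) - 3*9903) = (-907149023/190043112 + 181307)/((1/67)*(-398) - 3*9903) = 34455239358361/(190043112*(-398/67 - 29709)) = 34455239358361/(190043112*(-1990901/67)) = (34455239358361/190043112)*(-67/1990901) = -2308501037010187/378357021723912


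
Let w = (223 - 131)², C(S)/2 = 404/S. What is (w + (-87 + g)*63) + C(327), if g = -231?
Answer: -3782582/327 ≈ -11568.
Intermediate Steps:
C(S) = 808/S (C(S) = 2*(404/S) = 808/S)
w = 8464 (w = 92² = 8464)
(w + (-87 + g)*63) + C(327) = (8464 + (-87 - 231)*63) + 808/327 = (8464 - 318*63) + 808*(1/327) = (8464 - 20034) + 808/327 = -11570 + 808/327 = -3782582/327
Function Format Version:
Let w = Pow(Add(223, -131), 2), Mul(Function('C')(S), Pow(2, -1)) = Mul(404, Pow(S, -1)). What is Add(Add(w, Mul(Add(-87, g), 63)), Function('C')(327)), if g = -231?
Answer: Rational(-3782582, 327) ≈ -11568.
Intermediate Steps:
Function('C')(S) = Mul(808, Pow(S, -1)) (Function('C')(S) = Mul(2, Mul(404, Pow(S, -1))) = Mul(808, Pow(S, -1)))
w = 8464 (w = Pow(92, 2) = 8464)
Add(Add(w, Mul(Add(-87, g), 63)), Function('C')(327)) = Add(Add(8464, Mul(Add(-87, -231), 63)), Mul(808, Pow(327, -1))) = Add(Add(8464, Mul(-318, 63)), Mul(808, Rational(1, 327))) = Add(Add(8464, -20034), Rational(808, 327)) = Add(-11570, Rational(808, 327)) = Rational(-3782582, 327)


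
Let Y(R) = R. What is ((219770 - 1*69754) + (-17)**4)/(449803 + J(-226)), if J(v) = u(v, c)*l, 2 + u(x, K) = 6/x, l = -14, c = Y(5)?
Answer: 26389681/50830945 ≈ 0.51917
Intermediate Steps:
c = 5
u(x, K) = -2 + 6/x
J(v) = 28 - 84/v (J(v) = (-2 + 6/v)*(-14) = 28 - 84/v)
((219770 - 1*69754) + (-17)**4)/(449803 + J(-226)) = ((219770 - 1*69754) + (-17)**4)/(449803 + (28 - 84/(-226))) = ((219770 - 69754) + 83521)/(449803 + (28 - 84*(-1/226))) = (150016 + 83521)/(449803 + (28 + 42/113)) = 233537/(449803 + 3206/113) = 233537/(50830945/113) = 233537*(113/50830945) = 26389681/50830945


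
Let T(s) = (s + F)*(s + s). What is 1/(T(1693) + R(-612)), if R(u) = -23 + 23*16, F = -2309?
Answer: -1/2085431 ≈ -4.7952e-7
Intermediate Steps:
R(u) = 345 (R(u) = -23 + 368 = 345)
T(s) = 2*s*(-2309 + s) (T(s) = (s - 2309)*(s + s) = (-2309 + s)*(2*s) = 2*s*(-2309 + s))
1/(T(1693) + R(-612)) = 1/(2*1693*(-2309 + 1693) + 345) = 1/(2*1693*(-616) + 345) = 1/(-2085776 + 345) = 1/(-2085431) = -1/2085431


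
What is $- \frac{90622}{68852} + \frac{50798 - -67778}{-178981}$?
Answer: $- \frac{1741700781}{880228558} \approx -1.9787$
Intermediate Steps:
$- \frac{90622}{68852} + \frac{50798 - -67778}{-178981} = \left(-90622\right) \frac{1}{68852} + \left(50798 + 67778\right) \left(- \frac{1}{178981}\right) = - \frac{6473}{4918} + 118576 \left(- \frac{1}{178981}\right) = - \frac{6473}{4918} - \frac{118576}{178981} = - \frac{1741700781}{880228558}$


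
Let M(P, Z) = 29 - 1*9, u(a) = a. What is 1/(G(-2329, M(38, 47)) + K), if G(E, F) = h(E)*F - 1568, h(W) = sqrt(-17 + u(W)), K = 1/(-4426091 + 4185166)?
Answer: -30338111286975/65726589463400267 - 1160897112500*I*sqrt(2346)/197179768390200801 ≈ -0.00046158 - 0.00028516*I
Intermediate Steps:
K = -1/240925 (K = 1/(-240925) = -1/240925 ≈ -4.1507e-6)
h(W) = sqrt(-17 + W)
M(P, Z) = 20 (M(P, Z) = 29 - 9 = 20)
G(E, F) = -1568 + F*sqrt(-17 + E) (G(E, F) = sqrt(-17 + E)*F - 1568 = F*sqrt(-17 + E) - 1568 = -1568 + F*sqrt(-17 + E))
1/(G(-2329, M(38, 47)) + K) = 1/((-1568 + 20*sqrt(-17 - 2329)) - 1/240925) = 1/((-1568 + 20*sqrt(-2346)) - 1/240925) = 1/((-1568 + 20*(I*sqrt(2346))) - 1/240925) = 1/((-1568 + 20*I*sqrt(2346)) - 1/240925) = 1/(-377770401/240925 + 20*I*sqrt(2346))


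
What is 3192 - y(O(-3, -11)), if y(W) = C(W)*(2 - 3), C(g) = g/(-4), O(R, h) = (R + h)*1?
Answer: 6391/2 ≈ 3195.5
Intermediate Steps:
O(R, h) = R + h
C(g) = -g/4 (C(g) = g*(-¼) = -g/4)
y(W) = W/4 (y(W) = (-W/4)*(2 - 3) = -W/4*(-1) = W/4)
3192 - y(O(-3, -11)) = 3192 - (-3 - 11)/4 = 3192 - (-14)/4 = 3192 - 1*(-7/2) = 3192 + 7/2 = 6391/2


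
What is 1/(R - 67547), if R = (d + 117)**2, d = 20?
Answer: -1/48778 ≈ -2.0501e-5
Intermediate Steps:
R = 18769 (R = (20 + 117)**2 = 137**2 = 18769)
1/(R - 67547) = 1/(18769 - 67547) = 1/(-48778) = -1/48778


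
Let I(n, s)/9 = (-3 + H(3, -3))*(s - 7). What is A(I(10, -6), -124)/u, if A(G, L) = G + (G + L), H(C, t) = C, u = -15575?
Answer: 124/15575 ≈ 0.0079615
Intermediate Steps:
I(n, s) = 0 (I(n, s) = 9*((-3 + 3)*(s - 7)) = 9*(0*(-7 + s)) = 9*0 = 0)
A(G, L) = L + 2*G
A(I(10, -6), -124)/u = (-124 + 2*0)/(-15575) = (-124 + 0)*(-1/15575) = -124*(-1/15575) = 124/15575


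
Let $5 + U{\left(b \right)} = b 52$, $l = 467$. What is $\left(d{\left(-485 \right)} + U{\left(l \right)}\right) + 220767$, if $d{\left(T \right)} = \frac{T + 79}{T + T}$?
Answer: $\frac{118847513}{485} \approx 2.4505 \cdot 10^{5}$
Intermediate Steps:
$d{\left(T \right)} = \frac{79 + T}{2 T}$
$U{\left(b \right)} = -5 + 52 b$ ($U{\left(b \right)} = -5 + b 52 = -5 + 52 b$)
$\left(d{\left(-485 \right)} + U{\left(l \right)}\right) + 220767 = \left(\frac{79 - 485}{2 \left(-485\right)} + \left(-5 + 52 \cdot 467\right)\right) + 220767 = \left(\frac{1}{2} \left(- \frac{1}{485}\right) \left(-406\right) + \left(-5 + 24284\right)\right) + 220767 = \left(\frac{203}{485} + 24279\right) + 220767 = \frac{11775518}{485} + 220767 = \frac{118847513}{485}$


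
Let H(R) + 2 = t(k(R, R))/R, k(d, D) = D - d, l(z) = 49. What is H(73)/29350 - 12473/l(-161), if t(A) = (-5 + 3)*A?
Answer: -183041324/719075 ≈ -254.55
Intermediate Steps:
t(A) = -2*A
H(R) = -2 (H(R) = -2 + (-2*(R - R))/R = -2 + (-2*0)/R = -2 + 0/R = -2 + 0 = -2)
H(73)/29350 - 12473/l(-161) = -2/29350 - 12473/49 = -2*1/29350 - 12473*1/49 = -1/14675 - 12473/49 = -183041324/719075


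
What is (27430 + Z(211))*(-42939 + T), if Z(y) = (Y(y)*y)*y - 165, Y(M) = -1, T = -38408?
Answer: 1403723832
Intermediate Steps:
Z(y) = -165 - y**2 (Z(y) = (-y)*y - 165 = -y**2 - 165 = -165 - y**2)
(27430 + Z(211))*(-42939 + T) = (27430 + (-165 - 1*211**2))*(-42939 - 38408) = (27430 + (-165 - 1*44521))*(-81347) = (27430 + (-165 - 44521))*(-81347) = (27430 - 44686)*(-81347) = -17256*(-81347) = 1403723832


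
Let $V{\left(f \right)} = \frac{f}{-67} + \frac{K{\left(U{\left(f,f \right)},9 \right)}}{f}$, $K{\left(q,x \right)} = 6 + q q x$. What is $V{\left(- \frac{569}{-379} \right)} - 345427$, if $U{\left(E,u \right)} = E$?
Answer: $- \frac{4990689776655}{14448617} \approx -3.4541 \cdot 10^{5}$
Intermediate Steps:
$K{\left(q,x \right)} = 6 + x q^{2}$
$V{\left(f \right)} = - \frac{f}{67} + \frac{6 + 9 f^{2}}{f}$ ($V{\left(f \right)} = \frac{f}{-67} + \frac{6 + 9 f^{2}}{f} = f \left(- \frac{1}{67}\right) + \frac{6 + 9 f^{2}}{f} = - \frac{f}{67} + \frac{6 + 9 f^{2}}{f}$)
$V{\left(- \frac{569}{-379} \right)} - 345427 = \left(\frac{6}{\left(-569\right) \frac{1}{-379}} + \frac{602 \left(- \frac{569}{-379}\right)}{67}\right) - 345427 = \left(\frac{6}{\left(-569\right) \left(- \frac{1}{379}\right)} + \frac{602 \left(\left(-569\right) \left(- \frac{1}{379}\right)\right)}{67}\right) - 345427 = \left(\frac{6}{\frac{569}{379}} + \frac{602}{67} \cdot \frac{569}{379}\right) - 345427 = \left(6 \cdot \frac{379}{569} + \frac{342538}{25393}\right) - 345427 = \left(\frac{2274}{569} + \frac{342538}{25393}\right) - 345427 = \frac{252647804}{14448617} - 345427 = - \frac{4990689776655}{14448617}$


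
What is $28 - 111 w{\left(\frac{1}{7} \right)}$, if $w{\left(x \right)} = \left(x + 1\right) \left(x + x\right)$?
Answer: $- \frac{404}{49} \approx -8.2449$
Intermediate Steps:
$w{\left(x \right)} = 2 x \left(1 + x\right)$ ($w{\left(x \right)} = \left(1 + x\right) 2 x = 2 x \left(1 + x\right)$)
$28 - 111 w{\left(\frac{1}{7} \right)} = 28 - 111 \frac{2 \left(1 + \frac{1}{7}\right)}{7} = 28 - 111 \cdot 2 \cdot \frac{1}{7} \left(1 + \frac{1}{7}\right) = 28 - 111 \cdot 2 \cdot \frac{1}{7} \cdot \frac{8}{7} = 28 - \frac{1776}{49} = - \frac{404}{49}$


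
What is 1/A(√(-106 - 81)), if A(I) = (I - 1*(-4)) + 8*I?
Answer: 4/15163 - 9*I*√187/15163 ≈ 0.0002638 - 0.0081167*I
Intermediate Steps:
A(I) = 4 + 9*I (A(I) = (I + 4) + 8*I = (4 + I) + 8*I = 4 + 9*I)
1/A(√(-106 - 81)) = 1/(4 + 9*√(-106 - 81)) = 1/(4 + 9*√(-187)) = 1/(4 + 9*(I*√187)) = 1/(4 + 9*I*√187)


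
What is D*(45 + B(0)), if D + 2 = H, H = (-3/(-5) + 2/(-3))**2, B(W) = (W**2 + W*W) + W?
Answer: -449/5 ≈ -89.800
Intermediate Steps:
B(W) = W + 2*W**2 (B(W) = (W**2 + W**2) + W = 2*W**2 + W = W + 2*W**2)
H = 1/225 (H = (-3*(-1/5) + 2*(-1/3))**2 = (3/5 - 2/3)**2 = (-1/15)**2 = 1/225 ≈ 0.0044444)
D = -449/225 (D = -2 + 1/225 = -449/225 ≈ -1.9956)
D*(45 + B(0)) = -449*(45 + 0*(1 + 2*0))/225 = -449*(45 + 0*(1 + 0))/225 = -449*(45 + 0*1)/225 = -449*(45 + 0)/225 = -449/225*45 = -449/5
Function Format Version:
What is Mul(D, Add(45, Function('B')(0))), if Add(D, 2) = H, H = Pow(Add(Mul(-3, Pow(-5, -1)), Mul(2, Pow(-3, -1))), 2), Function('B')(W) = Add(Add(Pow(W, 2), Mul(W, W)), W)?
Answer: Rational(-449, 5) ≈ -89.800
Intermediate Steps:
Function('B')(W) = Add(W, Mul(2, Pow(W, 2))) (Function('B')(W) = Add(Add(Pow(W, 2), Pow(W, 2)), W) = Add(Mul(2, Pow(W, 2)), W) = Add(W, Mul(2, Pow(W, 2))))
H = Rational(1, 225) (H = Pow(Add(Mul(-3, Rational(-1, 5)), Mul(2, Rational(-1, 3))), 2) = Pow(Add(Rational(3, 5), Rational(-2, 3)), 2) = Pow(Rational(-1, 15), 2) = Rational(1, 225) ≈ 0.0044444)
D = Rational(-449, 225) (D = Add(-2, Rational(1, 225)) = Rational(-449, 225) ≈ -1.9956)
Mul(D, Add(45, Function('B')(0))) = Mul(Rational(-449, 225), Add(45, Mul(0, Add(1, Mul(2, 0))))) = Mul(Rational(-449, 225), Add(45, Mul(0, Add(1, 0)))) = Mul(Rational(-449, 225), Add(45, Mul(0, 1))) = Mul(Rational(-449, 225), Add(45, 0)) = Mul(Rational(-449, 225), 45) = Rational(-449, 5)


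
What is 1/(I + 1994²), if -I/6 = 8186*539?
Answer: -1/22497488 ≈ -4.4449e-8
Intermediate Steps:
I = -26473524 (I = -49116*539 = -6*4412254 = -26473524)
1/(I + 1994²) = 1/(-26473524 + 1994²) = 1/(-26473524 + 3976036) = 1/(-22497488) = -1/22497488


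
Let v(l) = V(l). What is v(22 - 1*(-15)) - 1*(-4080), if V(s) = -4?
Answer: 4076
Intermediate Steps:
v(l) = -4
v(22 - 1*(-15)) - 1*(-4080) = -4 - 1*(-4080) = -4 + 4080 = 4076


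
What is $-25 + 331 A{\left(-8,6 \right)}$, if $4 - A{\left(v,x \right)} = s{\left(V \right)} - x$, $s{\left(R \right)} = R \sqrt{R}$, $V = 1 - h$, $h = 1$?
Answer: $3285$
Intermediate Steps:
$V = 0$ ($V = 1 - 1 = 0$)
$s{\left(R \right)} = R^{\frac{3}{2}}$
$A{\left(v,x \right)} = 4 + x$ ($A{\left(v,x \right)} = 4 - \left(0^{\frac{3}{2}} - x\right) = 4 - \left(0 - x\right) = 4 - - x = 4 + x$)
$-25 + 331 A{\left(-8,6 \right)} = -25 + 331 \left(4 + 6\right) = -25 + 331 \cdot 10 = -25 + 3310 = 3285$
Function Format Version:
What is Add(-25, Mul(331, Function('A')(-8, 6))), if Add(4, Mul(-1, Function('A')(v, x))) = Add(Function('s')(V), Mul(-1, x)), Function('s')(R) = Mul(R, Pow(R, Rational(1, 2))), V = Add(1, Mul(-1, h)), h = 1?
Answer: 3285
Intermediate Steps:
V = 0 (V = Add(1, Mul(-1, 1)) = Add(1, -1) = 0)
Function('s')(R) = Pow(R, Rational(3, 2))
Function('A')(v, x) = Add(4, x) (Function('A')(v, x) = Add(4, Mul(-1, Add(Pow(0, Rational(3, 2)), Mul(-1, x)))) = Add(4, Mul(-1, Add(0, Mul(-1, x)))) = Add(4, Mul(-1, Mul(-1, x))) = Add(4, x))
Add(-25, Mul(331, Function('A')(-8, 6))) = Add(-25, Mul(331, Add(4, 6))) = Add(-25, Mul(331, 10)) = Add(-25, 3310) = 3285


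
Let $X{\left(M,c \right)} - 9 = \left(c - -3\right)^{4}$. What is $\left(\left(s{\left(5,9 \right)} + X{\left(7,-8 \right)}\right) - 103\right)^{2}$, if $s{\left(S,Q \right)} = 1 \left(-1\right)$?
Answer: $280900$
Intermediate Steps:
$X{\left(M,c \right)} = 9 + \left(3 + c\right)^{4}$ ($X{\left(M,c \right)} = 9 + \left(c - -3\right)^{4} = 9 + \left(c + 3\right)^{4} = 9 + \left(3 + c\right)^{4}$)
$s{\left(S,Q \right)} = -1$
$\left(\left(s{\left(5,9 \right)} + X{\left(7,-8 \right)}\right) - 103\right)^{2} = \left(\left(-1 + \left(9 + \left(3 - 8\right)^{4}\right)\right) - 103\right)^{2} = \left(\left(-1 + \left(9 + \left(-5\right)^{4}\right)\right) - 103\right)^{2} = \left(\left(-1 + \left(9 + 625\right)\right) - 103\right)^{2} = \left(\left(-1 + 634\right) - 103\right)^{2} = \left(633 - 103\right)^{2} = 530^{2} = 280900$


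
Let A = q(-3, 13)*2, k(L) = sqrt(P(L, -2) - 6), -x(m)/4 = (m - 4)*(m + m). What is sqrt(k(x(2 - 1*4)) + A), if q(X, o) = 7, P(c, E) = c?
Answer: sqrt(14 + I*sqrt(102)) ≈ 3.9536 + 1.2772*I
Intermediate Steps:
x(m) = -8*m*(-4 + m) (x(m) = -4*(m - 4)*(m + m) = -4*(-4 + m)*2*m = -8*m*(-4 + m))
k(L) = sqrt(-6 + L) (k(L) = sqrt(L - 6) = sqrt(-6 + L))
A = 14 (A = 7*2 = 14)
sqrt(k(x(2 - 1*4)) + A) = sqrt(sqrt(-6 + 8*(2 - 1*4)*(4 - (2 - 1*4))) + 14) = sqrt(sqrt(-6 + 8*(2 - 4)*(4 - (2 - 4))) + 14) = sqrt(sqrt(-6 + 8*(-2)*(4 - 1*(-2))) + 14) = sqrt(sqrt(-6 + 8*(-2)*(4 + 2)) + 14) = sqrt(sqrt(-6 + 8*(-2)*6) + 14) = sqrt(sqrt(-6 - 96) + 14) = sqrt(sqrt(-102) + 14) = sqrt(I*sqrt(102) + 14) = sqrt(14 + I*sqrt(102))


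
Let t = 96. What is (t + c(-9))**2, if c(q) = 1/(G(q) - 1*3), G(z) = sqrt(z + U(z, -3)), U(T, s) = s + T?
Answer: 7*(-15881*I + 7872*sqrt(21))/(6*(sqrt(21) - 2*I)) ≈ 9196.8 - 29.298*I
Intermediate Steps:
U(T, s) = T + s
G(z) = sqrt(-3 + 2*z) (G(z) = sqrt(z + (z - 3)) = sqrt(z + (-3 + z)) = sqrt(-3 + 2*z))
c(q) = 1/(-3 + sqrt(-3 + 2*q)) (c(q) = 1/(sqrt(-3 + 2*q) - 1*3) = 1/(sqrt(-3 + 2*q) - 3) = 1/(-3 + sqrt(-3 + 2*q)))
(t + c(-9))**2 = (96 + 1/(-3 + sqrt(-3 + 2*(-9))))**2 = (96 + 1/(-3 + sqrt(-3 - 18)))**2 = (96 + 1/(-3 + sqrt(-21)))**2 = (96 + 1/(-3 + I*sqrt(21)))**2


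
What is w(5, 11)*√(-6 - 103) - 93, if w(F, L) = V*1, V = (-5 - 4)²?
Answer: -93 + 81*I*√109 ≈ -93.0 + 845.67*I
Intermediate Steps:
V = 81 (V = (-9)² = 81)
w(F, L) = 81 (w(F, L) = 81*1 = 81)
w(5, 11)*√(-6 - 103) - 93 = 81*√(-6 - 103) - 93 = 81*√(-109) - 93 = 81*(I*√109) - 93 = 81*I*√109 - 93 = -93 + 81*I*√109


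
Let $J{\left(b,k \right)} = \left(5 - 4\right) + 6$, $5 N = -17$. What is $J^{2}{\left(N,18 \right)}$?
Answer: $49$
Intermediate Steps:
$N = - \frac{17}{5}$ ($N = \frac{1}{5} \left(-17\right) = - \frac{17}{5} \approx -3.4$)
$J{\left(b,k \right)} = 7$ ($J{\left(b,k \right)} = 1 + 6 = 7$)
$J^{2}{\left(N,18 \right)} = 7^{2} = 49$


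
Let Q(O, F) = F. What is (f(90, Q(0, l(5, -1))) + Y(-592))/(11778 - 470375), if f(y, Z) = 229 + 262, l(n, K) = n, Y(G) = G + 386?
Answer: -285/458597 ≈ -0.00062146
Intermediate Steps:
Y(G) = 386 + G
f(y, Z) = 491
(f(90, Q(0, l(5, -1))) + Y(-592))/(11778 - 470375) = (491 + (386 - 592))/(11778 - 470375) = (491 - 206)/(-458597) = 285*(-1/458597) = -285/458597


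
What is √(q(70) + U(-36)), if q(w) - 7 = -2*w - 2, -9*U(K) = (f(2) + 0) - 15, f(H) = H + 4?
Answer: I*√134 ≈ 11.576*I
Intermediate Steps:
f(H) = 4 + H
U(K) = 1 (U(K) = -(((4 + 2) + 0) - 15)/9 = -((6 + 0) - 15)/9 = -(6 - 15)/9 = -⅑*(-9) = 1)
q(w) = 5 - 2*w (q(w) = 7 + (-2*w - 2) = 7 + (-2 - 2*w) = 5 - 2*w)
√(q(70) + U(-36)) = √((5 - 2*70) + 1) = √((5 - 140) + 1) = √(-135 + 1) = √(-134) = I*√134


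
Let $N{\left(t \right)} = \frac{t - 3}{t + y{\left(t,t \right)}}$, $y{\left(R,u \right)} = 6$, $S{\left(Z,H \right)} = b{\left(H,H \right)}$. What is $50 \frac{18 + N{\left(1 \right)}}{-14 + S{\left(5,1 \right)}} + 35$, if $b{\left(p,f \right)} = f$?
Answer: $- \frac{3015}{91} \approx -33.132$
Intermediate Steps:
$S{\left(Z,H \right)} = H$
$N{\left(t \right)} = \frac{-3 + t}{6 + t}$ ($N{\left(t \right)} = \frac{t - 3}{t + 6} = \frac{-3 + t}{6 + t}$)
$50 \frac{18 + N{\left(1 \right)}}{-14 + S{\left(5,1 \right)}} + 35 = 50 \frac{18 + \frac{-3 + 1}{6 + 1}}{-14 + 1} + 35 = 50 \frac{18 + \frac{1}{7} \left(-2\right)}{-13} + 35 = 50 \left(18 + \frac{1}{7} \left(-2\right)\right) \left(- \frac{1}{13}\right) + 35 = 50 \left(18 - \frac{2}{7}\right) \left(- \frac{1}{13}\right) + 35 = 50 \cdot \frac{124}{7} \left(- \frac{1}{13}\right) + 35 = 50 \left(- \frac{124}{91}\right) + 35 = - \frac{6200}{91} + 35 = - \frac{3015}{91}$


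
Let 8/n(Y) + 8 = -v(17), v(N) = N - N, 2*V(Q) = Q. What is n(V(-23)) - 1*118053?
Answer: -118054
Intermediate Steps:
V(Q) = Q/2
v(N) = 0
n(Y) = -1 (n(Y) = 8/(-8 - 1*0) = 8/(-8 + 0) = 8/(-8) = 8*(-⅛) = -1)
n(V(-23)) - 1*118053 = -1 - 1*118053 = -1 - 118053 = -118054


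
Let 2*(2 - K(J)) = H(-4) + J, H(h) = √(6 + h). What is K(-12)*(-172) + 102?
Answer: -1274 + 86*√2 ≈ -1152.4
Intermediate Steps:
K(J) = 2 - J/2 - √2/2 (K(J) = 2 - (√(6 - 4) + J)/2 = 2 - (√2 + J)/2 = 2 - (J + √2)/2 = 2 + (-J/2 - √2/2) = 2 - J/2 - √2/2)
K(-12)*(-172) + 102 = (2 - ½*(-12) - √2/2)*(-172) + 102 = (2 + 6 - √2/2)*(-172) + 102 = (8 - √2/2)*(-172) + 102 = (-1376 + 86*√2) + 102 = -1274 + 86*√2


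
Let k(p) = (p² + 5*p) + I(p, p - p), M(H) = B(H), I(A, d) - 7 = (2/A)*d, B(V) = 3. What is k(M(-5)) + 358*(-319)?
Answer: -114171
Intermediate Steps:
I(A, d) = 7 + 2*d/A (I(A, d) = 7 + (2/A)*d = 7 + 2*d/A)
M(H) = 3
k(p) = 7 + p² + 5*p (k(p) = (p² + 5*p) + (7 + 2*(p - p)/p) = (p² + 5*p) + (7 + 2*0/p) = (p² + 5*p) + (7 + 0) = (p² + 5*p) + 7 = 7 + p² + 5*p)
k(M(-5)) + 358*(-319) = (7 + 3² + 5*3) + 358*(-319) = (7 + 9 + 15) - 114202 = 31 - 114202 = -114171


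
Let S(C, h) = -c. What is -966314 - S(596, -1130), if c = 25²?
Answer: -965689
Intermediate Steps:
c = 625
S(C, h) = -625 (S(C, h) = -1*625 = -625)
-966314 - S(596, -1130) = -966314 - 1*(-625) = -966314 + 625 = -965689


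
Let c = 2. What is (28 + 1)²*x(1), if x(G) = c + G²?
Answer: 2523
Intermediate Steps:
x(G) = 2 + G²
(28 + 1)²*x(1) = (28 + 1)²*(2 + 1²) = 29²*(2 + 1) = 841*3 = 2523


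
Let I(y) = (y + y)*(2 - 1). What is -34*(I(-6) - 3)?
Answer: 510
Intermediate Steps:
I(y) = 2*y (I(y) = (2*y)*1 = 2*y)
-34*(I(-6) - 3) = -34*(2*(-6) - 3) = -34*(-12 - 3) = -34*(-15) = 510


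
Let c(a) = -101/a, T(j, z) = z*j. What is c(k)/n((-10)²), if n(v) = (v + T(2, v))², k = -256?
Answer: 101/23040000 ≈ 4.3837e-6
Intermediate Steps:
T(j, z) = j*z
n(v) = 9*v² (n(v) = (v + 2*v)² = (3*v)² = 9*v²)
c(k)/n((-10)²) = (-101/(-256))/((9*((-10)²)²)) = (-101*(-1/256))/((9*100²)) = 101/(256*((9*10000))) = (101/256)/90000 = (101/256)*(1/90000) = 101/23040000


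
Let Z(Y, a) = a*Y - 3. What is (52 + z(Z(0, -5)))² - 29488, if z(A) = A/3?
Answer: -26887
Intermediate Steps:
Z(Y, a) = -3 + Y*a (Z(Y, a) = Y*a - 3 = -3 + Y*a)
z(A) = A/3 (z(A) = A*(⅓) = A/3)
(52 + z(Z(0, -5)))² - 29488 = (52 + (-3 + 0*(-5))/3)² - 29488 = (52 + (-3 + 0)/3)² - 29488 = (52 + (⅓)*(-3))² - 29488 = (52 - 1)² - 29488 = 51² - 29488 = 2601 - 29488 = -26887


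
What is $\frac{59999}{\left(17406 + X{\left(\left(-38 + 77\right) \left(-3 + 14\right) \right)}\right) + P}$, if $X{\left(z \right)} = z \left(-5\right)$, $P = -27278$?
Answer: $- \frac{59999}{12017} \approx -4.9928$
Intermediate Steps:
$X{\left(z \right)} = - 5 z$
$\frac{59999}{\left(17406 + X{\left(\left(-38 + 77\right) \left(-3 + 14\right) \right)}\right) + P} = \frac{59999}{\left(17406 - 5 \left(-38 + 77\right) \left(-3 + 14\right)\right) - 27278} = \frac{59999}{\left(17406 - 5 \cdot 39 \cdot 11\right) - 27278} = \frac{59999}{\left(17406 - 2145\right) - 27278} = \frac{59999}{15261 - 27278} = \frac{59999}{-12017} = 59999 \left(- \frac{1}{12017}\right) = - \frac{59999}{12017}$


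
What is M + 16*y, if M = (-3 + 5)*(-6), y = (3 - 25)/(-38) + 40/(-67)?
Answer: -15644/1273 ≈ -12.289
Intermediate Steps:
y = -23/1273 (y = -22*(-1/38) + 40*(-1/67) = 11/19 - 40/67 = -23/1273 ≈ -0.018068)
M = -12 (M = 2*(-6) = -12)
M + 16*y = -12 + 16*(-23/1273) = -12 - 368/1273 = -15644/1273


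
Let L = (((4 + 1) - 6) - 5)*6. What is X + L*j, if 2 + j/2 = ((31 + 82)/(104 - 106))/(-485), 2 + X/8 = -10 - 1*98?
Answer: -361028/485 ≈ -744.39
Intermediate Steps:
X = -880 (X = -16 + 8*(-10 - 1*98) = -16 + 8*(-10 - 98) = -16 + 8*(-108) = -16 - 864 = -880)
j = -1827/485 (j = -4 + 2*(((31 + 82)/(104 - 106))/(-485)) = -4 + 2*((113/(-2))*(-1/485)) = -4 + 2*((113*(-½))*(-1/485)) = -4 + 2*(-113/2*(-1/485)) = -4 + 2*(113/970) = -4 + 113/485 = -1827/485 ≈ -3.7670)
L = -36 (L = ((5 - 6) - 5)*6 = (-1 - 5)*6 = -6*6 = -36)
X + L*j = -880 - 36*(-1827/485) = -880 + 65772/485 = -361028/485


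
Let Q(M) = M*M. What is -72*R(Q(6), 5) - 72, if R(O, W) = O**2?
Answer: -93384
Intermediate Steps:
Q(M) = M**2
-72*R(Q(6), 5) - 72 = -72*(6**2)**2 - 72 = -72*36**2 - 72 = -72*1296 - 72 = -93312 - 72 = -93384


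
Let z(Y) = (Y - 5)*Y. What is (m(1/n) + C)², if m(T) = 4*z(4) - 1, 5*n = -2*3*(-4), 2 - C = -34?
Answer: 361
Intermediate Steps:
C = 36 (C = 2 - 1*(-34) = 2 + 34 = 36)
z(Y) = Y*(-5 + Y) (z(Y) = (-5 + Y)*Y = Y*(-5 + Y))
n = 24/5 (n = (-2*3*(-4))/5 = (-6*(-4))/5 = (⅕)*24 = 24/5 ≈ 4.8000)
m(T) = -17 (m(T) = 4*(4*(-5 + 4)) - 1 = 4*(4*(-1)) - 1 = 4*(-4) - 1 = -16 - 1 = -17)
(m(1/n) + C)² = (-17 + 36)² = 19² = 361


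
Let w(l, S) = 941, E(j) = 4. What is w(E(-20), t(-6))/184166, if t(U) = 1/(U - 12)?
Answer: 941/184166 ≈ 0.0051095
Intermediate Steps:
t(U) = 1/(-12 + U)
w(E(-20), t(-6))/184166 = 941/184166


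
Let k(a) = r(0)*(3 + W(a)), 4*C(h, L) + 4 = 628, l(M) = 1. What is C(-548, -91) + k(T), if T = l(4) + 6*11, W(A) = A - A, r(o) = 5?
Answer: 171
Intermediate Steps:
W(A) = 0
C(h, L) = 156 (C(h, L) = -1 + (¼)*628 = -1 + 157 = 156)
T = 67 (T = 1 + 6*11 = 1 + 66 = 67)
k(a) = 15 (k(a) = 5*(3 + 0) = 5*3 = 15)
C(-548, -91) + k(T) = 156 + 15 = 171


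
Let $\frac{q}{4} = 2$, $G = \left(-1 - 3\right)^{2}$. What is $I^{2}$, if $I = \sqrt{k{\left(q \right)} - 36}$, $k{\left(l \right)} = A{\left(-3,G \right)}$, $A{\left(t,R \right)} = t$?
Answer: $-39$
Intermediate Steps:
$G = 16$ ($G = \left(-4\right)^{2} = 16$)
$q = 8$ ($q = 4 \cdot 2 = 8$)
$k{\left(l \right)} = -3$
$I = i \sqrt{39}$ ($I = \sqrt{-3 - 36} = \sqrt{-39} = i \sqrt{39} \approx 6.245 i$)
$I^{2} = \left(i \sqrt{39}\right)^{2} = -39$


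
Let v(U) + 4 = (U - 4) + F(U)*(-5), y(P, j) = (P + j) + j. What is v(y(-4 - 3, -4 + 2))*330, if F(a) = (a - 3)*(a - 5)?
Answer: -375870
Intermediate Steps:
F(a) = (-5 + a)*(-3 + a) (F(a) = (-3 + a)*(-5 + a) = (-5 + a)*(-3 + a))
y(P, j) = P + 2*j
v(U) = -83 - 5*U² + 41*U (v(U) = -4 + ((U - 4) + (15 + U² - 8*U)*(-5)) = -4 + ((-4 + U) + (-75 - 5*U² + 40*U)) = -4 + (-79 - 5*U² + 41*U) = -83 - 5*U² + 41*U)
v(y(-4 - 3, -4 + 2))*330 = (-83 - 5*((-4 - 3) + 2*(-4 + 2))² + 41*((-4 - 3) + 2*(-4 + 2)))*330 = (-83 - 5*(-7 + 2*(-2))² + 41*(-7 + 2*(-2)))*330 = (-83 - 5*(-7 - 4)² + 41*(-7 - 4))*330 = (-83 - 5*(-11)² + 41*(-11))*330 = (-83 - 5*121 - 451)*330 = (-83 - 605 - 451)*330 = -1139*330 = -375870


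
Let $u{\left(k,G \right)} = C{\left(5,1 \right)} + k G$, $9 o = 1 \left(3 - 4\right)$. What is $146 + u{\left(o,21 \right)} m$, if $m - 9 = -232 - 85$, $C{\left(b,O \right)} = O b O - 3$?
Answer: $\frac{746}{3} \approx 248.67$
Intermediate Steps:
$C{\left(b,O \right)} = -3 + b O^{2}$ ($C{\left(b,O \right)} = b O^{2} - 3 = -3 + b O^{2}$)
$o = - \frac{1}{9}$ ($o = \frac{1 \left(3 - 4\right)}{9} = \frac{1 \left(-1\right)}{9} = \frac{1}{9} \left(-1\right) = - \frac{1}{9} \approx -0.11111$)
$u{\left(k,G \right)} = 2 + G k$ ($u{\left(k,G \right)} = \left(-3 + 5 \cdot 1^{2}\right) + k G = \left(-3 + 5 \cdot 1\right) + G k = \left(-3 + 5\right) + G k = 2 + G k$)
$m = -308$ ($m = 9 - 317 = -308$)
$146 + u{\left(o,21 \right)} m = 146 + \left(2 + 21 \left(- \frac{1}{9}\right)\right) \left(-308\right) = 146 + \left(2 - \frac{7}{3}\right) \left(-308\right) = 146 - - \frac{308}{3} = 146 + \frac{308}{3} = \frac{746}{3}$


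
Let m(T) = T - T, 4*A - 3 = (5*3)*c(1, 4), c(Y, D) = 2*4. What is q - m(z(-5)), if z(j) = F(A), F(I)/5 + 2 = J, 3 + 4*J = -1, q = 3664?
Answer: 3664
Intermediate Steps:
c(Y, D) = 8
A = 123/4 (A = ¾ + ((5*3)*8)/4 = ¾ + (15*8)/4 = ¾ + (¼)*120 = ¾ + 30 = 123/4 ≈ 30.750)
J = -1 (J = -¾ + (¼)*(-1) = -¾ - ¼ = -1)
F(I) = -15 (F(I) = -10 + 5*(-1) = -10 - 5 = -15)
z(j) = -15
m(T) = 0
q - m(z(-5)) = 3664 - 1*0 = 3664 + 0 = 3664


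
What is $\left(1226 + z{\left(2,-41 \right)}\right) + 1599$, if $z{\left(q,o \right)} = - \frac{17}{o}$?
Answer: $\frac{115842}{41} \approx 2825.4$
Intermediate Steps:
$\left(1226 + z{\left(2,-41 \right)}\right) + 1599 = \left(1226 - \frac{17}{-41}\right) + 1599 = \left(1226 - - \frac{17}{41}\right) + 1599 = \left(1226 + \frac{17}{41}\right) + 1599 = \frac{50283}{41} + 1599 = \frac{115842}{41}$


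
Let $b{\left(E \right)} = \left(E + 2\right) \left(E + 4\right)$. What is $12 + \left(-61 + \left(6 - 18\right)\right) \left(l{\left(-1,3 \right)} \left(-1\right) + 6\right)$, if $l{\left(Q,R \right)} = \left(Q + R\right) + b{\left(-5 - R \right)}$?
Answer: $1472$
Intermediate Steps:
$b{\left(E \right)} = \left(2 + E\right) \left(4 + E\right)$
$l{\left(Q,R \right)} = -22 + Q + \left(-5 - R\right)^{2} - 5 R$ ($l{\left(Q,R \right)} = \left(Q + R\right) + \left(8 + \left(-5 - R\right)^{2} + 6 \left(-5 - R\right)\right) = \left(Q + R\right) + \left(8 + \left(-5 - R\right)^{2} - \left(30 + 6 R\right)\right) = \left(Q + R\right) - \left(22 - \left(-5 - R\right)^{2} + 6 R\right) = -22 + Q + \left(-5 - R\right)^{2} - 5 R$)
$12 + \left(-61 + \left(6 - 18\right)\right) \left(l{\left(-1,3 \right)} \left(-1\right) + 6\right) = 12 + \left(-61 + \left(6 - 18\right)\right) \left(\left(3 - 1 + 3^{2} + 5 \cdot 3\right) \left(-1\right) + 6\right) = 12 + \left(-61 + \left(6 - 18\right)\right) \left(\left(3 - 1 + 9 + 15\right) \left(-1\right) + 6\right) = 12 + \left(-61 - 12\right) \left(26 \left(-1\right) + 6\right) = 12 - 73 \left(-26 + 6\right) = 12 - -1460 = 12 + 1460 = 1472$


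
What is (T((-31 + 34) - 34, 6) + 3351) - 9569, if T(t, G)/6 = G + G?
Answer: -6146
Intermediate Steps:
T(t, G) = 12*G (T(t, G) = 6*(G + G) = 6*(2*G) = 12*G)
(T((-31 + 34) - 34, 6) + 3351) - 9569 = (12*6 + 3351) - 9569 = (72 + 3351) - 9569 = 3423 - 9569 = -6146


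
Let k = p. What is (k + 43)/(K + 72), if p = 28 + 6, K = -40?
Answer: 77/32 ≈ 2.4063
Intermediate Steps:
p = 34
k = 34
(k + 43)/(K + 72) = (34 + 43)/(-40 + 72) = 77/32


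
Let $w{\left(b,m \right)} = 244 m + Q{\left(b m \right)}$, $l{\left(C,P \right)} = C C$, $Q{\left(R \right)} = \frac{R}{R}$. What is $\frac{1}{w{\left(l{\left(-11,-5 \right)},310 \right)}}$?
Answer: $\frac{1}{75641} \approx 1.322 \cdot 10^{-5}$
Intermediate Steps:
$Q{\left(R \right)} = 1$
$l{\left(C,P \right)} = C^{2}$
$w{\left(b,m \right)} = 1 + 244 m$ ($w{\left(b,m \right)} = 244 m + 1 = 1 + 244 m$)
$\frac{1}{w{\left(l{\left(-11,-5 \right)},310 \right)}} = \frac{1}{1 + 244 \cdot 310} = \frac{1}{1 + 75640} = \frac{1}{75641}$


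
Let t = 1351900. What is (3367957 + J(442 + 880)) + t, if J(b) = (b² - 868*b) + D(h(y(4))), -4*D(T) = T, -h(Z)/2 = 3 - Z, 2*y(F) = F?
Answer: 10640091/2 ≈ 5.3200e+6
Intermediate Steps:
y(F) = F/2
h(Z) = -6 + 2*Z (h(Z) = -2*(3 - Z) = -6 + 2*Z)
D(T) = -T/4
J(b) = ½ + b² - 868*b (J(b) = (b² - 868*b) - (-6 + 2*((½)*4))/4 = (b² - 868*b) - (-6 + 2*2)/4 = (b² - 868*b) - (-6 + 4)/4 = (b² - 868*b) - ¼*(-2) = (b² - 868*b) + ½ = ½ + b² - 868*b)
(3367957 + J(442 + 880)) + t = (3367957 + (½ + (442 + 880)² - 868*(442 + 880))) + 1351900 = (3367957 + (½ + 1322² - 868*1322)) + 1351900 = (3367957 + (½ + 1747684 - 1147496)) + 1351900 = (3367957 + 1200377/2) + 1351900 = 7936291/2 + 1351900 = 10640091/2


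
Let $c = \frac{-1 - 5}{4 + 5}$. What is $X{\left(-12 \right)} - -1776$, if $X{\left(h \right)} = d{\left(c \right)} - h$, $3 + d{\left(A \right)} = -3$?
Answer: $1782$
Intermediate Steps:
$c = - \frac{2}{3}$ ($c = - \frac{6}{9} = \left(-6\right) \frac{1}{9} = - \frac{2}{3} \approx -0.66667$)
$d{\left(A \right)} = -6$ ($d{\left(A \right)} = -3 - 3 = -6$)
$X{\left(h \right)} = -6 - h$
$X{\left(-12 \right)} - -1776 = \left(-6 - -12\right) - -1776 = \left(-6 + 12\right) + 1776 = 6 + 1776 = 1782$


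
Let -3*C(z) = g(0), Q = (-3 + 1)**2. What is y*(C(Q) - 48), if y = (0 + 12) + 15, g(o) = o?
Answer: -1296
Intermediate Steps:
Q = 4 (Q = (-2)**2 = 4)
C(z) = 0 (C(z) = -1/3*0 = 0)
y = 27 (y = 12 + 15 = 27)
y*(C(Q) - 48) = 27*(0 - 48) = 27*(-48) = -1296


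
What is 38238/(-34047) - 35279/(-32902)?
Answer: -18987521/373404798 ≈ -0.050850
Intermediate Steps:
38238/(-34047) - 35279/(-32902) = 38238*(-1/34047) - 35279*(-1/32902) = -12746/11349 + 35279/32902 = -18987521/373404798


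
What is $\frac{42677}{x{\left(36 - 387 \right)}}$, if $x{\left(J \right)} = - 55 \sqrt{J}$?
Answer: $\frac{42677 i \sqrt{39}}{6435} \approx 41.417 i$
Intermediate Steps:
$\frac{42677}{x{\left(36 - 387 \right)}} = \frac{42677}{\left(-55\right) \sqrt{36 - 387}} = \frac{42677}{\left(-55\right) \sqrt{-351}} = \frac{42677}{\left(-55\right) 3 i \sqrt{39}} = \frac{42677}{\left(-165\right) i \sqrt{39}} = 42677 \frac{i \sqrt{39}}{6435} = \frac{42677 i \sqrt{39}}{6435}$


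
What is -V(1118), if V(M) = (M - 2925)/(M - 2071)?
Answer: -1807/953 ≈ -1.8961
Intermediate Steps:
V(M) = (-2925 + M)/(-2071 + M)
-V(1118) = -(-2925 + 1118)/(-2071 + 1118) = -(-1807)/(-953) = -(-1)*(-1807)/953 = -1*1807/953 = -1807/953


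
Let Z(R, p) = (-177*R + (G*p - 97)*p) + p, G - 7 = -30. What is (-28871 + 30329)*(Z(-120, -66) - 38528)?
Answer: -162042120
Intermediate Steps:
G = -23 (G = 7 - 30 = -23)
Z(R, p) = p - 177*R + p*(-97 - 23*p) (Z(R, p) = (-177*R + (-23*p - 97)*p) + p = (-177*R + (-97 - 23*p)*p) + p = (-177*R + p*(-97 - 23*p)) + p = p - 177*R + p*(-97 - 23*p))
(-28871 + 30329)*(Z(-120, -66) - 38528) = (-28871 + 30329)*((-177*(-120) - 96*(-66) - 23*(-66)²) - 38528) = 1458*((21240 + 6336 - 23*4356) - 38528) = 1458*((21240 + 6336 - 100188) - 38528) = 1458*(-72612 - 38528) = 1458*(-111140) = -162042120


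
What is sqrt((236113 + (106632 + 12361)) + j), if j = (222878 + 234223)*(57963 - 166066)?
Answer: I*sqrt(49413634297) ≈ 2.2229e+5*I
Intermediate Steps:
j = -49413989403 (j = 457101*(-108103) = -49413989403)
sqrt((236113 + (106632 + 12361)) + j) = sqrt((236113 + (106632 + 12361)) - 49413989403) = sqrt((236113 + 118993) - 49413989403) = sqrt(355106 - 49413989403) = sqrt(-49413634297) = I*sqrt(49413634297)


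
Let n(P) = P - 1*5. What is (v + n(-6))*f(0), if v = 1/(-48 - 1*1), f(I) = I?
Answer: 0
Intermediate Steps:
v = -1/49 (v = 1/(-48 - 1) = 1/(-49) = -1/49 ≈ -0.020408)
n(P) = -5 + P (n(P) = P - 5 = -5 + P)
(v + n(-6))*f(0) = (-1/49 + (-5 - 6))*0 = (-1/49 - 11)*0 = -540/49*0 = 0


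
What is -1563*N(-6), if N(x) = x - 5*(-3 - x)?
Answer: 32823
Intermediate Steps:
N(x) = 15 + 6*x (N(x) = x + (15 + 5*x) = 15 + 6*x)
-1563*N(-6) = -1563*(15 + 6*(-6)) = -1563*(15 - 36) = -1563*(-21) = 32823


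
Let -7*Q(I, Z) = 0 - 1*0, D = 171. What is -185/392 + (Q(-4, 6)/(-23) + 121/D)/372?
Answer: -2930197/6233976 ≈ -0.47004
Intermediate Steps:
Q(I, Z) = 0 (Q(I, Z) = -(0 - 1*0)/7 = -(0 + 0)/7 = -⅐*0 = 0)
-185/392 + (Q(-4, 6)/(-23) + 121/D)/372 = -185/392 + (0/(-23) + 121/171)/372 = -185*1/392 + (0*(-1/23) + 121*(1/171))*(1/372) = -185/392 + (0 + 121/171)*(1/372) = -185/392 + (121/171)*(1/372) = -185/392 + 121/63612 = -2930197/6233976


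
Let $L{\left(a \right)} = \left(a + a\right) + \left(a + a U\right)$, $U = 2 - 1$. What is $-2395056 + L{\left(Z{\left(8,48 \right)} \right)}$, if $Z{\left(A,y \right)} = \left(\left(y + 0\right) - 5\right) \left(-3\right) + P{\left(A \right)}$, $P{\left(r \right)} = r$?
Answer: $-2395540$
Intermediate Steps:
$U = 1$
$Z{\left(A,y \right)} = 15 + A - 3 y$ ($Z{\left(A,y \right)} = \left(\left(y + 0\right) - 5\right) \left(-3\right) + A = \left(y - 5\right) \left(-3\right) + A = \left(-5 + y\right) \left(-3\right) + A = \left(15 - 3 y\right) + A = 15 + A - 3 y$)
$L{\left(a \right)} = 4 a$ ($L{\left(a \right)} = \left(a + a\right) + \left(a + a 1\right) = 2 a + \left(a + a\right) = 2 a + 2 a = 4 a$)
$-2395056 + L{\left(Z{\left(8,48 \right)} \right)} = -2395056 + 4 \left(15 + 8 - 144\right) = -2395056 + 4 \left(-121\right) = -2395056 - 484 = -2395540$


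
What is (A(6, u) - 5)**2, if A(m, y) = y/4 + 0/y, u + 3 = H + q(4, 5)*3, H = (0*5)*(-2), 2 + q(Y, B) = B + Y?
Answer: 1/4 ≈ 0.25000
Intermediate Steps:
q(Y, B) = -2 + B + Y (q(Y, B) = -2 + (B + Y) = -2 + B + Y)
H = 0 (H = 0*(-2) = 0)
u = 18 (u = -3 + (0 + (-2 + 5 + 4)*3) = -3 + (0 + 7*3) = -3 + (0 + 21) = -3 + 21 = 18)
A(m, y) = y/4 (A(m, y) = y*(1/4) + 0 = y/4 + 0 = y/4)
(A(6, u) - 5)**2 = ((1/4)*18 - 5)**2 = (9/2 - 5)**2 = (-1/2)**2 = 1/4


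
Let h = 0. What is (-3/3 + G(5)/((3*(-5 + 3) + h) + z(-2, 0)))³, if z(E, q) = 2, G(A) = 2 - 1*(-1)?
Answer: -343/64 ≈ -5.3594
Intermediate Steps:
G(A) = 3 (G(A) = 2 + 1 = 3)
(-3/3 + G(5)/((3*(-5 + 3) + h) + z(-2, 0)))³ = (-3/3 + 3/((3*(-5 + 3) + 0) + 2))³ = (-3*⅓ + 3/((3*(-2) + 0) + 2))³ = (-1 + 3/((-6 + 0) + 2))³ = (-1 + 3/(-6 + 2))³ = (-1 + 3/(-4))³ = (-1 + 3*(-¼))³ = (-1 - ¾)³ = (-7/4)³ = -343/64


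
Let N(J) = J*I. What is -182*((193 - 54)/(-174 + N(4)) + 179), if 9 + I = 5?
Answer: -3082261/95 ≈ -32445.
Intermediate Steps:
I = -4 (I = -9 + 5 = -4)
N(J) = -4*J (N(J) = J*(-4) = -4*J)
-182*((193 - 54)/(-174 + N(4)) + 179) = -182*((193 - 54)/(-174 - 4*4) + 179) = -182*(139/(-174 - 16) + 179) = -182*(139/(-190) + 179) = -182*(139*(-1/190) + 179) = -182*(-139/190 + 179) = -182*33871/190 = -3082261/95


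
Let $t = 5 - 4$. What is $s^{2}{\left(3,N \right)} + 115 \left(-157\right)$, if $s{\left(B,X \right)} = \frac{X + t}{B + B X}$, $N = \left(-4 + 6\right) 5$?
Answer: $- \frac{162494}{9} \approx -18055.0$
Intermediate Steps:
$N = 10$ ($N = 2 \cdot 5 = 10$)
$t = 1$
$s{\left(B,X \right)} = \frac{1 + X}{B + B X}$ ($s{\left(B,X \right)} = \frac{X + 1}{B + B X} = \frac{1 + X}{B + B X}$)
$s^{2}{\left(3,N \right)} + 115 \left(-157\right) = \left(\frac{1}{3}\right)^{2} + 115 \left(-157\right) = \left(\frac{1}{3}\right)^{2} - 18055 = \frac{1}{9} - 18055 = - \frac{162494}{9}$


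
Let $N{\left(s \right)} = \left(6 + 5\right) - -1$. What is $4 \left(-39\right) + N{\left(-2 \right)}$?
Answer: $-144$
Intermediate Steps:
$N{\left(s \right)} = 12$ ($N{\left(s \right)} = 11 + 1 = 12$)
$4 \left(-39\right) + N{\left(-2 \right)} = 4 \left(-39\right) + 12 = -156 + 12 = -144$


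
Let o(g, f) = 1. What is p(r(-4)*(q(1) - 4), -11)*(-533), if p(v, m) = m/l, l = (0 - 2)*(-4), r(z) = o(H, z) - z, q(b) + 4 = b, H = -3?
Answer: 5863/8 ≈ 732.88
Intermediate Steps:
q(b) = -4 + b
r(z) = 1 - z
l = 8 (l = -2*(-4) = 8)
p(v, m) = m/8
p(r(-4)*(q(1) - 4), -11)*(-533) = ((1/8)*(-11))*(-533) = -11/8*(-533) = 5863/8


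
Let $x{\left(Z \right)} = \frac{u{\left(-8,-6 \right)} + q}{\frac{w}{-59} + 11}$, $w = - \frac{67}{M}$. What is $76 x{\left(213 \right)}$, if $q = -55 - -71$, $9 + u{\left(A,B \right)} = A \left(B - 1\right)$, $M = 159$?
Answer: $\frac{22458114}{51629} \approx 434.99$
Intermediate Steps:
$w = - \frac{67}{159} \approx -0.42138$
$u{\left(A,B \right)} = -9 + A \left(-1 + B\right)$ ($u{\left(A,B \right)} = -9 + A \left(B - 1\right) = -9 + A \left(-1 + B\right)$)
$q = 16$ ($q = -55 + 71 = 16$)
$x{\left(Z \right)} = \frac{591003}{103258}$ ($x{\left(Z \right)} = \frac{\left(-9 - -8 - -48\right) + 16}{- \frac{67}{159 \left(-59\right)} + 11} = \frac{\left(-9 + 8 + 48\right) + 16}{\left(- \frac{67}{159}\right) \left(- \frac{1}{59}\right) + 11} = \frac{47 + 16}{\frac{67}{9381} + 11} = \frac{63}{\frac{103258}{9381}} = 63 \cdot \frac{9381}{103258} = \frac{591003}{103258}$)
$76 x{\left(213 \right)} = 76 \cdot \frac{591003}{103258} = \frac{22458114}{51629}$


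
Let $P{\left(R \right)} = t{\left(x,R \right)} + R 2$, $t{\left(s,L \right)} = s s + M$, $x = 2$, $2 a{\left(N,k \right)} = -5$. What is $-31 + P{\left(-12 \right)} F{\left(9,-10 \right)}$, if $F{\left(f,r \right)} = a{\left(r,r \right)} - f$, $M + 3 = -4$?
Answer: $\frac{559}{2} \approx 279.5$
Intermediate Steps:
$M = -7$ ($M = -3 - 4 = -7$)
$a{\left(N,k \right)} = - \frac{5}{2}$ ($a{\left(N,k \right)} = \frac{1}{2} \left(-5\right) = - \frac{5}{2}$)
$t{\left(s,L \right)} = -7 + s^{2}$ ($t{\left(s,L \right)} = s s - 7 = s^{2} - 7 = -7 + s^{2}$)
$F{\left(f,r \right)} = - \frac{5}{2} - f$
$P{\left(R \right)} = -3 + 2 R$ ($P{\left(R \right)} = \left(-7 + 2^{2}\right) + R 2 = \left(-7 + 4\right) + 2 R = -3 + 2 R$)
$-31 + P{\left(-12 \right)} F{\left(9,-10 \right)} = -31 + \left(-3 + 2 \left(-12\right)\right) \left(- \frac{5}{2} - 9\right) = -31 + \left(-3 - 24\right) \left(- \frac{5}{2} - 9\right) = -31 - - \frac{621}{2} = -31 + \frac{621}{2} = \frac{559}{2}$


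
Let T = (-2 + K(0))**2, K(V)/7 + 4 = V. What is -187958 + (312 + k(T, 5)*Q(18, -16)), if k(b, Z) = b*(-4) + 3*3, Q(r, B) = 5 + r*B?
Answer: 828607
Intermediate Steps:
K(V) = -28 + 7*V
Q(r, B) = 5 + B*r
T = 900 (T = (-2 + (-28 + 7*0))**2 = (-2 + (-28 + 0))**2 = (-2 - 28)**2 = (-30)**2 = 900)
k(b, Z) = 9 - 4*b (k(b, Z) = -4*b + 9 = 9 - 4*b)
-187958 + (312 + k(T, 5)*Q(18, -16)) = -187958 + (312 + (9 - 4*900)*(5 - 16*18)) = -187958 + (312 + (9 - 3600)*(5 - 288)) = -187958 + (312 - 3591*(-283)) = -187958 + (312 + 1016253) = -187958 + 1016565 = 828607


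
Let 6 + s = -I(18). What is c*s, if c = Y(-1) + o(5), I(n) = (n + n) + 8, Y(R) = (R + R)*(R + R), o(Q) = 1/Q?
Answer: -210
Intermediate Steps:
Y(R) = 4*R² (Y(R) = (2*R)*(2*R) = 4*R²)
I(n) = 8 + 2*n (I(n) = 2*n + 8 = 8 + 2*n)
s = -50 (s = -6 - (8 + 2*18) = -6 - (8 + 36) = -6 - 1*44 = -6 - 44 = -50)
c = 21/5 (c = 4*(-1)² + 1/5 = 4*1 + ⅕ = 4 + ⅕ = 21/5 ≈ 4.2000)
c*s = (21/5)*(-50) = -210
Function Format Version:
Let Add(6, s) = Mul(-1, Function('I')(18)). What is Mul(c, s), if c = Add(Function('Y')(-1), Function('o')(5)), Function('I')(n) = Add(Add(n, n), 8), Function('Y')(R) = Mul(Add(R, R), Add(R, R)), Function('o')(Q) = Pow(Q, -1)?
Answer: -210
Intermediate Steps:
Function('Y')(R) = Mul(4, Pow(R, 2)) (Function('Y')(R) = Mul(Mul(2, R), Mul(2, R)) = Mul(4, Pow(R, 2)))
Function('I')(n) = Add(8, Mul(2, n)) (Function('I')(n) = Add(Mul(2, n), 8) = Add(8, Mul(2, n)))
s = -50 (s = Add(-6, Mul(-1, Add(8, Mul(2, 18)))) = Add(-6, Mul(-1, Add(8, 36))) = Add(-6, Mul(-1, 44)) = Add(-6, -44) = -50)
c = Rational(21, 5) (c = Add(Mul(4, Pow(-1, 2)), Pow(5, -1)) = Add(Mul(4, 1), Rational(1, 5)) = Add(4, Rational(1, 5)) = Rational(21, 5) ≈ 4.2000)
Mul(c, s) = Mul(Rational(21, 5), -50) = -210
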